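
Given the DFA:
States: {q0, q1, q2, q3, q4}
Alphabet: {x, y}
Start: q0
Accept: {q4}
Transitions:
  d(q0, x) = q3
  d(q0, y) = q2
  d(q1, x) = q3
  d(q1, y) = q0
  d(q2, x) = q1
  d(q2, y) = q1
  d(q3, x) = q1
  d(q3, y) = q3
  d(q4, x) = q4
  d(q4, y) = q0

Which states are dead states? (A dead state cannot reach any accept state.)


Forward reachability from each state:
  q0 -> reaches {q0, q1, q2, q3}, no accept state (dead)
  q1 -> reaches {q0, q1, q2, q3}, no accept state (dead)
  q2 -> reaches {q0, q1, q2, q3}, no accept state (dead)
  q3 -> reaches {q0, q1, q2, q3}, no accept state (dead)
  q4 -> reaches accept state q4 (live)

{q0, q1, q2, q3}


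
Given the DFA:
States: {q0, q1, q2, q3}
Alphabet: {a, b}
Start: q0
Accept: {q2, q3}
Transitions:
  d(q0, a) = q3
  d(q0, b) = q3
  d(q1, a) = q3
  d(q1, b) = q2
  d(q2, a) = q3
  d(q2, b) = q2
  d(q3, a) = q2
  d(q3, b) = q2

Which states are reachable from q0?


BFS from q0:
  layer 0: {q0}
  layer 1: {q3}
  layer 2: {q2}

{q0, q2, q3}


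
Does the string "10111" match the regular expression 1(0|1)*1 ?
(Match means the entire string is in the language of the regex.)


|string| = 5; first = '1'; last = '1'

Yes, "10111" matches 1(0|1)*1


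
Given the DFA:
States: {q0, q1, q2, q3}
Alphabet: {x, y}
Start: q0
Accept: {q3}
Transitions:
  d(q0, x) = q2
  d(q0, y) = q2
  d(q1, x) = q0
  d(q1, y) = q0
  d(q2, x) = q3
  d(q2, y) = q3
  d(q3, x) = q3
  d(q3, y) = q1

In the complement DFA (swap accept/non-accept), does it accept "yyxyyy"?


Trace: q0 -> q2 -> q3 -> q3 -> q1 -> q0 -> q2
Final: q2
Original accept: {q3}
Complement: q2 is not in original accept

Yes, complement accepts (original rejects)


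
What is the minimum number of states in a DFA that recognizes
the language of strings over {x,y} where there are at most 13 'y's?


States: count = 0, 1, ..., 13 (all accepting; 14 states), plus a dead state for count > 13.
Total: 14 + 1 = 15.

15


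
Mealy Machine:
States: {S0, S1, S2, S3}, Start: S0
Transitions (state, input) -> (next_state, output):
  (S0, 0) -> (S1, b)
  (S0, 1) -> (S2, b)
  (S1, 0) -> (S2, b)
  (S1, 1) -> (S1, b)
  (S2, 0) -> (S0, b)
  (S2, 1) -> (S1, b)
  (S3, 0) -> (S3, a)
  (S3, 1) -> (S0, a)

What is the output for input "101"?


Step-by-step:
  (S0, 1) -> (S2, b)
  (S2, 0) -> (S0, b)
  (S0, 1) -> (S2, b)

"bbb"


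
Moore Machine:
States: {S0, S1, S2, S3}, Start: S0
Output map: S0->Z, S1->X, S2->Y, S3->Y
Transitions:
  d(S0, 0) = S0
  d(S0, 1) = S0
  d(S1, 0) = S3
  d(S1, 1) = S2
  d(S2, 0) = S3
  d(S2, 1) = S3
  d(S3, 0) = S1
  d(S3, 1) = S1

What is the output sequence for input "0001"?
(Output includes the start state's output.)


Start: S0 (output Z)
  --0--> S0 (output Z)
  --0--> S0 (output Z)
  --0--> S0 (output Z)
  --1--> S0 (output Z)

"ZZZZZ"


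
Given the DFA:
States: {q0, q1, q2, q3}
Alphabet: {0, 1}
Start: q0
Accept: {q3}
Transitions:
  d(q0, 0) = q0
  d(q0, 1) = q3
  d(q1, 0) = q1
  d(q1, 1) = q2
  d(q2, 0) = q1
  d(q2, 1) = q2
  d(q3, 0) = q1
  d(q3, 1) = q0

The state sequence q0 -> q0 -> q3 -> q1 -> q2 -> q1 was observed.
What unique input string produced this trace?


Trace back each transition to find the symbol:
  q0 --[0]--> q0
  q0 --[1]--> q3
  q3 --[0]--> q1
  q1 --[1]--> q2
  q2 --[0]--> q1

"01010"


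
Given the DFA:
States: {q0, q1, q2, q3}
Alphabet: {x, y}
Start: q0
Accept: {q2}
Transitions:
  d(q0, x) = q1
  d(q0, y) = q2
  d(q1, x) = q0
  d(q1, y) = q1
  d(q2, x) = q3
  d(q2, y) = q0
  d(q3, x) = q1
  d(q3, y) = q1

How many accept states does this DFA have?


Accept states listed: {q2}
Counting: q2(1)

1


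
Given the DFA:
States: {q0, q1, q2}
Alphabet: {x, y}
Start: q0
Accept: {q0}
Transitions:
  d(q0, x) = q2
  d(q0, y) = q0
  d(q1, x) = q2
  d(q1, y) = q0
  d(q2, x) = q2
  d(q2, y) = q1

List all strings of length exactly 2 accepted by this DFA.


All strings of length 2: 4 total
Accepted: 1

"yy"


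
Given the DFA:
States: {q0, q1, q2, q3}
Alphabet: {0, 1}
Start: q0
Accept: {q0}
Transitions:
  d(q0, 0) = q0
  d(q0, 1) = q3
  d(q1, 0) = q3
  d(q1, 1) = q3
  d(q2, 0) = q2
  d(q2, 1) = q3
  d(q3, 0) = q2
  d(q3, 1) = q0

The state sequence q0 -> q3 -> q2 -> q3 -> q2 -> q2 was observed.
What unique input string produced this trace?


Trace back each transition to find the symbol:
  q0 --[1]--> q3
  q3 --[0]--> q2
  q2 --[1]--> q3
  q3 --[0]--> q2
  q2 --[0]--> q2

"10100"


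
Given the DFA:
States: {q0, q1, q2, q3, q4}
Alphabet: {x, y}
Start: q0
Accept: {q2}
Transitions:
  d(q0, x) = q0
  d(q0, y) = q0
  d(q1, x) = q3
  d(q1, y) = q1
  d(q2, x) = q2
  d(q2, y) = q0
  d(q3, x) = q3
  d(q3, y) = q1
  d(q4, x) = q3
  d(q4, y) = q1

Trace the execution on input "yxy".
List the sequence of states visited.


Input: yxy
d(q0, y) = q0
d(q0, x) = q0
d(q0, y) = q0


q0 -> q0 -> q0 -> q0


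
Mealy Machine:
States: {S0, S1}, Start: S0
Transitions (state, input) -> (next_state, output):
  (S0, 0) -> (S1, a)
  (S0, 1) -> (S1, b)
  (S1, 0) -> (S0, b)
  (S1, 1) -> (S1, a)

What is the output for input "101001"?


Step-by-step:
  (S0, 1) -> (S1, b)
  (S1, 0) -> (S0, b)
  (S0, 1) -> (S1, b)
  (S1, 0) -> (S0, b)
  (S0, 0) -> (S1, a)
  (S1, 1) -> (S1, a)

"bbbbaa"


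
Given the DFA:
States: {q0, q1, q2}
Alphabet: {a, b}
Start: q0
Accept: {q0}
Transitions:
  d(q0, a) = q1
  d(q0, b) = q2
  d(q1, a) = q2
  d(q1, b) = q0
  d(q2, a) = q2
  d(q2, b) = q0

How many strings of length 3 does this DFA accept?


Enumerating all length-3 strings:
  "aaa" -> q2 [reject]
  "aab" -> q0 [accept]
  "aba" -> q1 [reject]
  "abb" -> q2 [reject]
  "baa" -> q2 [reject]
  "bab" -> q0 [accept]
  "bba" -> q1 [reject]
  "bbb" -> q2 [reject]

2 out of 8


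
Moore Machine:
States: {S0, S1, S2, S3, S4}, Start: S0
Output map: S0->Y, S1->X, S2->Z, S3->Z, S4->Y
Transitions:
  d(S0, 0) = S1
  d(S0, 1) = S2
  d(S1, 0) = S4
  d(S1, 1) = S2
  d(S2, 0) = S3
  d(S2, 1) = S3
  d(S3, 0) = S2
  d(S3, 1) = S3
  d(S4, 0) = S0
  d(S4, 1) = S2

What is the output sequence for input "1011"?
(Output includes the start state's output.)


Start: S0 (output Y)
  --1--> S2 (output Z)
  --0--> S3 (output Z)
  --1--> S3 (output Z)
  --1--> S3 (output Z)

"YZZZZ"


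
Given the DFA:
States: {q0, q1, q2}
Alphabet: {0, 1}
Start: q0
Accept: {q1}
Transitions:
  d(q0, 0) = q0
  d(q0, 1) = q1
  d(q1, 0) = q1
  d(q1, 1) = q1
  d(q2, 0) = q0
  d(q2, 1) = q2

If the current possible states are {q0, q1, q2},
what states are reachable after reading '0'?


Apply transition on '0' from each current state:
  d(q0, 0) = q0
  d(q1, 0) = q1
  d(q2, 0) = q0

{q0, q1}


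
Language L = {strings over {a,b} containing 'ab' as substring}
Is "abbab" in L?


'ab' occurs at index 0

Yes, "abbab" is in L


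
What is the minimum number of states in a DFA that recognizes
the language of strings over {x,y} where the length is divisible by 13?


States track (length) mod 13.
Need 13 states: one per remainder 0..12; accept = remainder 0.

13


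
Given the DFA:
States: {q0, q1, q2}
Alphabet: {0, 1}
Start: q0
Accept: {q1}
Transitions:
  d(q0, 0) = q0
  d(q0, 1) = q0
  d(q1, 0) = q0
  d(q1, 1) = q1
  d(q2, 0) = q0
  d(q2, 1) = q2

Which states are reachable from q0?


BFS from q0:
  layer 0: {q0}

{q0}


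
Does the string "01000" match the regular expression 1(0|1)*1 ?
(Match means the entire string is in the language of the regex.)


|string| = 5; first = '0'; last = '0'

No, "01000" does not match 1(0|1)*1


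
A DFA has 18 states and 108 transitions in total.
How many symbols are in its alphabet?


Each state has exactly one transition per symbol.
|alphabet| = transitions / states = 108 / 18 = 6

6


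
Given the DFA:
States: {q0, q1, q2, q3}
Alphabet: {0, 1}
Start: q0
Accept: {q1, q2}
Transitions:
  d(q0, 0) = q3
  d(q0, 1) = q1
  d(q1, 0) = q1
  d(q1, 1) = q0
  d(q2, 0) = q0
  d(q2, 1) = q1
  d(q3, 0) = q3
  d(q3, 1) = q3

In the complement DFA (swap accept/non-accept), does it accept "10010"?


Trace: q0 -> q1 -> q1 -> q1 -> q0 -> q3
Final: q3
Original accept: {q1, q2}
Complement: q3 is not in original accept

Yes, complement accepts (original rejects)


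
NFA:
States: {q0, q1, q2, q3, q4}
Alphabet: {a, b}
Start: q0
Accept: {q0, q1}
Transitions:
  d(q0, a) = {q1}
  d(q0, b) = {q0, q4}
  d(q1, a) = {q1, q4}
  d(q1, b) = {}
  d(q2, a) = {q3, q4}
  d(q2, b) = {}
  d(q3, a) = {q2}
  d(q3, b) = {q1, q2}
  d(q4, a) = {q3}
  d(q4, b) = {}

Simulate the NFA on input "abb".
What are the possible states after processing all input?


Start: {q0}
  --a--> {q1}
  --b--> {}
  --b--> {}

{} (empty set, no valid transitions)


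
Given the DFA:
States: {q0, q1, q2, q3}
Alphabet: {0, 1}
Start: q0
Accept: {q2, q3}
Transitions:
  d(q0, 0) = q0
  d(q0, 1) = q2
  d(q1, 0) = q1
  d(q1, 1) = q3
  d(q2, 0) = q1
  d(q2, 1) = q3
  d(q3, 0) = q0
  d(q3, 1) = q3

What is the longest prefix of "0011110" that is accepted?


Run the DFA, marking each prefix where the state is accepting:
  "" -> q0 [reject]
  "0" -> q0 [reject]
  "00" -> q0 [reject]
  "001" -> q2 [accept]
  "0011" -> q3 [accept]
  "00111" -> q3 [accept]
  "001111" -> q3 [accept]
  "0011110" -> q0 [reject]

"001111"


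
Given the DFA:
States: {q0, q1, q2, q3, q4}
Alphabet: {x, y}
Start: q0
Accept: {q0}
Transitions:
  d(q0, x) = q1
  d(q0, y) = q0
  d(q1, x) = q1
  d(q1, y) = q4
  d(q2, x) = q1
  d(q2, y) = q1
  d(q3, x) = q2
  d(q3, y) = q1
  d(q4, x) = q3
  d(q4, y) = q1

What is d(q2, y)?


Looking up transition d(q2, y)

q1


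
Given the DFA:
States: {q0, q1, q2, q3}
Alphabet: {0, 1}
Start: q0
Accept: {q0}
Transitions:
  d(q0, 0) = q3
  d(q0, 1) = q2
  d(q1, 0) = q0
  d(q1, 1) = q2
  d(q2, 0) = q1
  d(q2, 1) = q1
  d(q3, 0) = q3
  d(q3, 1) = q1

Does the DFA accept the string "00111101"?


Trace: q0 -> q3 -> q3 -> q1 -> q2 -> q1 -> q2 -> q1 -> q2
Final state: q2
Accept states: {q0}

No, rejected (final state q2 is not an accept state)


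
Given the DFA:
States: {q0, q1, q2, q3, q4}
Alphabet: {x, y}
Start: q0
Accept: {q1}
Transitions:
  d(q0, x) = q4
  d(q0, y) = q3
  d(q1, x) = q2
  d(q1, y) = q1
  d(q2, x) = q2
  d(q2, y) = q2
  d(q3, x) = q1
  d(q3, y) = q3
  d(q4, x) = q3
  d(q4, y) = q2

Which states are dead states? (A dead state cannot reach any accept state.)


Forward reachability from each state:
  q0 -> reaches accept state q1 (live)
  q1 -> reaches accept state q1 (live)
  q2 -> reaches {q2}, no accept state (dead)
  q3 -> reaches accept state q1 (live)
  q4 -> reaches accept state q1 (live)

{q2}


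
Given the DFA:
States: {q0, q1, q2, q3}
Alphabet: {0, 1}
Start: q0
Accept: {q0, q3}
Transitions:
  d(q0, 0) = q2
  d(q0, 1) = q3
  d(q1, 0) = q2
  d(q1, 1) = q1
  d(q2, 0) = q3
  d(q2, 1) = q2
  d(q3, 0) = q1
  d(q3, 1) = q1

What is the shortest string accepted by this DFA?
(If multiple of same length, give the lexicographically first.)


BFS by string length (lex-first path to each state shown):
  len 0: q0<-""
Found accept state at length 0.

"" (empty string)


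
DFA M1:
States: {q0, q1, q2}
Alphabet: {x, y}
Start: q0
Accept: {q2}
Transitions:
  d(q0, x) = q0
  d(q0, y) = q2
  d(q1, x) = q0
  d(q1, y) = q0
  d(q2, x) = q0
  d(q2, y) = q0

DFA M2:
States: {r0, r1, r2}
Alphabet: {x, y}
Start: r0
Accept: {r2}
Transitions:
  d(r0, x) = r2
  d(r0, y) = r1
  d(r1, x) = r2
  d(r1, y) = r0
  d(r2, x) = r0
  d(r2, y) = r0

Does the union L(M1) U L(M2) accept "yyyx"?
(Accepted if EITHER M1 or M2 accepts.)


M1: final=q0 accepted=False
M2: final=r2 accepted=True

Yes, union accepts


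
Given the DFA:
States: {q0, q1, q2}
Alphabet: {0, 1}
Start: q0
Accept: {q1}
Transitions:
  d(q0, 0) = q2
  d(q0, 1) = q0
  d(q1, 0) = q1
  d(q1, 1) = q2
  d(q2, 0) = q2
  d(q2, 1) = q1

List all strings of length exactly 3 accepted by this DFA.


All strings of length 3: 8 total
Accepted: 3

"001", "010", "101"


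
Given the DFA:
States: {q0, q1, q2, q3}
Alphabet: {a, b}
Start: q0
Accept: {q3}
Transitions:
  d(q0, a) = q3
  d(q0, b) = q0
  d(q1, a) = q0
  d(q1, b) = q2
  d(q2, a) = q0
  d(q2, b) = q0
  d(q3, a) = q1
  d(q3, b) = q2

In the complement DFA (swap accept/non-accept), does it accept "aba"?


Trace: q0 -> q3 -> q2 -> q0
Final: q0
Original accept: {q3}
Complement: q0 is not in original accept

Yes, complement accepts (original rejects)


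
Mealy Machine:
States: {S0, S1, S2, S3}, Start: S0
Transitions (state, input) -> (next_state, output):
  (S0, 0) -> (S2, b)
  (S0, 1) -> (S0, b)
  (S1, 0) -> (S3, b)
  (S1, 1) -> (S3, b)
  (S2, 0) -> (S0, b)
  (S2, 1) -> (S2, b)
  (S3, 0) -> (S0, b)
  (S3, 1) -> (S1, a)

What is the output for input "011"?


Step-by-step:
  (S0, 0) -> (S2, b)
  (S2, 1) -> (S2, b)
  (S2, 1) -> (S2, b)

"bbb"


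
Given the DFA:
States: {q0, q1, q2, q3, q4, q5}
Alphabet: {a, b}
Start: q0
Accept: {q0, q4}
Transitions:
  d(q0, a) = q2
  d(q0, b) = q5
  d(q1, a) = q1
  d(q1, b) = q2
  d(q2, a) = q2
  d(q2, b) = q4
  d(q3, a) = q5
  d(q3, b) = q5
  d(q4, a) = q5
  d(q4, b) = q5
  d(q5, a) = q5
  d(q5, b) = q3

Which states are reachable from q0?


BFS from q0:
  layer 0: {q0}
  layer 1: {q2, q5}
  layer 2: {q3, q4}

{q0, q2, q3, q4, q5}


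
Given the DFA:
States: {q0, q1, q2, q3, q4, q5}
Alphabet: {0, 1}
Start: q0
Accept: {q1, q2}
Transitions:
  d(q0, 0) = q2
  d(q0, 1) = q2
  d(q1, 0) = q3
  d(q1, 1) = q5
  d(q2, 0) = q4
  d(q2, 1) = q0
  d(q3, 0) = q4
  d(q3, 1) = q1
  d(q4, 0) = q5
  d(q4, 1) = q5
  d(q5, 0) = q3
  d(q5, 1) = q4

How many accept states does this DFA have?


Accept states listed: {q1, q2}
Counting: q1(1) q2(2)

2


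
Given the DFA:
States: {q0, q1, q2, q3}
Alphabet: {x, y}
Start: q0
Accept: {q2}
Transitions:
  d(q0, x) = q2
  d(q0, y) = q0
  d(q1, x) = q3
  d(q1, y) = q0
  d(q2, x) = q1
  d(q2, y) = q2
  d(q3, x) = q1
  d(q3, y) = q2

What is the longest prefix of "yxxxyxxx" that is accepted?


Run the DFA, marking each prefix where the state is accepting:
  "" -> q0 [reject]
  "y" -> q0 [reject]
  "yx" -> q2 [accept]
  "yxx" -> q1 [reject]
  "yxxx" -> q3 [reject]
  "yxxxy" -> q2 [accept]
  "yxxxyx" -> q1 [reject]
  "yxxxyxx" -> q3 [reject]
  "yxxxyxxx" -> q1 [reject]

"yxxxy"


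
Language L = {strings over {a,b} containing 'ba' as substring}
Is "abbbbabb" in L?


'ba' occurs at index 4

Yes, "abbbbabb" is in L


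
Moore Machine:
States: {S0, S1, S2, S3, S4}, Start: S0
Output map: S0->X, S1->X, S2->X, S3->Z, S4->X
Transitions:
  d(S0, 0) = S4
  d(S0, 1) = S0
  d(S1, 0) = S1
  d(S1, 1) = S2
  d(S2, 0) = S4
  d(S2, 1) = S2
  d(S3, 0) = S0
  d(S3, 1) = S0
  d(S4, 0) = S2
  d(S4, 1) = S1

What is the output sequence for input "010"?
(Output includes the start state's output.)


Start: S0 (output X)
  --0--> S4 (output X)
  --1--> S1 (output X)
  --0--> S1 (output X)

"XXXX"


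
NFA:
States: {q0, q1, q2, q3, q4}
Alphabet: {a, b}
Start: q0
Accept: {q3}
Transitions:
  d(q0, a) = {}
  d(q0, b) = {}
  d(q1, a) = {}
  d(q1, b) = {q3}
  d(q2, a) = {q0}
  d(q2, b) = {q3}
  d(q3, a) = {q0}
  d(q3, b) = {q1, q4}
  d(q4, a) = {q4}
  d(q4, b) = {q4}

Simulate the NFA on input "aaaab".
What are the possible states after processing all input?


Start: {q0}
  --a--> {}
  --a--> {}
  --a--> {}
  --a--> {}
  --b--> {}

{} (empty set, no valid transitions)


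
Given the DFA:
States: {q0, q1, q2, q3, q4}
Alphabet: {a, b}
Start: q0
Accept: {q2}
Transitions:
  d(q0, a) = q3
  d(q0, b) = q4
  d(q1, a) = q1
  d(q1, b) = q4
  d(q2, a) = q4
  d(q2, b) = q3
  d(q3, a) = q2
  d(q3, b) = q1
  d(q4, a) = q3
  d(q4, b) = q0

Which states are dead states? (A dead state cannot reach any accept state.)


Forward reachability from each state:
  q0 -> reaches accept state q2 (live)
  q1 -> reaches accept state q2 (live)
  q2 -> reaches accept state q2 (live)
  q3 -> reaches accept state q2 (live)
  q4 -> reaches accept state q2 (live)

None (all states can reach an accept state)


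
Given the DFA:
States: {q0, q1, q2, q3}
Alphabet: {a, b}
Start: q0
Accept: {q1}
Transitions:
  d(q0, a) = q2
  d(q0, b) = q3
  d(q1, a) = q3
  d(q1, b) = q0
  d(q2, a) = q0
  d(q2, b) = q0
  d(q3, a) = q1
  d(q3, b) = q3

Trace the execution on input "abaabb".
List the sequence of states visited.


Input: abaabb
d(q0, a) = q2
d(q2, b) = q0
d(q0, a) = q2
d(q2, a) = q0
d(q0, b) = q3
d(q3, b) = q3


q0 -> q2 -> q0 -> q2 -> q0 -> q3 -> q3


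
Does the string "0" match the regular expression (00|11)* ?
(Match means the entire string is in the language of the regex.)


|string| = 1; first = '0'; last = '0'

No, "0" does not match (00|11)*


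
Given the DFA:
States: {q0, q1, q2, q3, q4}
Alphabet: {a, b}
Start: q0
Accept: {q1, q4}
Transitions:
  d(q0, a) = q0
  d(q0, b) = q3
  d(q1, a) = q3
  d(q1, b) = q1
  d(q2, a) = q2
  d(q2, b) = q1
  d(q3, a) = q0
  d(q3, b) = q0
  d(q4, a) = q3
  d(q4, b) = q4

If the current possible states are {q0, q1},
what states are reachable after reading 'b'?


Apply transition on 'b' from each current state:
  d(q0, b) = q3
  d(q1, b) = q1

{q1, q3}


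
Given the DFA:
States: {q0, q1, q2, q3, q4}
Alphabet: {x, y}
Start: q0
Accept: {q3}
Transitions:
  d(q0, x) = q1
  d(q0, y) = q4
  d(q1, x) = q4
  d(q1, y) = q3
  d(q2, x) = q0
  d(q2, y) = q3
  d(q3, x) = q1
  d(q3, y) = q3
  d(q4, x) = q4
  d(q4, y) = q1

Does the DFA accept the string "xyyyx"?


Trace: q0 -> q1 -> q3 -> q3 -> q3 -> q1
Final state: q1
Accept states: {q3}

No, rejected (final state q1 is not an accept state)


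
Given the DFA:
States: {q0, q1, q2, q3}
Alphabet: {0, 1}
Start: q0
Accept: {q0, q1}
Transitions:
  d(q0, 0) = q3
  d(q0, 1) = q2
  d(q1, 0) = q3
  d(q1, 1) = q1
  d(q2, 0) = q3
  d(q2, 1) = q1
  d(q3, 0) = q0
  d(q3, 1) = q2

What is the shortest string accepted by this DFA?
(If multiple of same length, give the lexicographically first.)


BFS by string length (lex-first path to each state shown):
  len 0: q0<-""
Found accept state at length 0.

"" (empty string)


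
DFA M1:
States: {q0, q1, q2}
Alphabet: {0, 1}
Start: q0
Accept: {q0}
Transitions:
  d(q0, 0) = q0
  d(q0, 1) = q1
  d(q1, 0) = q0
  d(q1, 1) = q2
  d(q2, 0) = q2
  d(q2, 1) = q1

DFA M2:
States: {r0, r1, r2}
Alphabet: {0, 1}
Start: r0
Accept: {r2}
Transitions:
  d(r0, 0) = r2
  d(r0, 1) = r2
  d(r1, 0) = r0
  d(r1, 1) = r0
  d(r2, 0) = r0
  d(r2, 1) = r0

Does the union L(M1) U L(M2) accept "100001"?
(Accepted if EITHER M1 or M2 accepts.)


M1: final=q1 accepted=False
M2: final=r0 accepted=False

No, union rejects (neither accepts)


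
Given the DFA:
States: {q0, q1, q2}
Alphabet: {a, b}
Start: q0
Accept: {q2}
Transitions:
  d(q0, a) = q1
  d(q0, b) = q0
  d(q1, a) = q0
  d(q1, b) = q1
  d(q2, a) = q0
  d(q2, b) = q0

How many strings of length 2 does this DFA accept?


Enumerating all length-2 strings:
  "aa" -> q0 [reject]
  "ab" -> q1 [reject]
  "ba" -> q1 [reject]
  "bb" -> q0 [reject]

0 out of 4


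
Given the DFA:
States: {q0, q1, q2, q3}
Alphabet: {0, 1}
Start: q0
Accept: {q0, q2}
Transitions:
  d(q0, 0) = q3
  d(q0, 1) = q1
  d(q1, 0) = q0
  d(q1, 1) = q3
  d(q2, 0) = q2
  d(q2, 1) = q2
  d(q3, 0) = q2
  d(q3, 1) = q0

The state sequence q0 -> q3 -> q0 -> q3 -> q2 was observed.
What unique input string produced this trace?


Trace back each transition to find the symbol:
  q0 --[0]--> q3
  q3 --[1]--> q0
  q0 --[0]--> q3
  q3 --[0]--> q2

"0100"


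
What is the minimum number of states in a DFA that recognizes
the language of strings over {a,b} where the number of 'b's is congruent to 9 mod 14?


States track (count of 'b') mod 14.
Need 14 states: one per remainder 0..13; accept = remainder 9.

14


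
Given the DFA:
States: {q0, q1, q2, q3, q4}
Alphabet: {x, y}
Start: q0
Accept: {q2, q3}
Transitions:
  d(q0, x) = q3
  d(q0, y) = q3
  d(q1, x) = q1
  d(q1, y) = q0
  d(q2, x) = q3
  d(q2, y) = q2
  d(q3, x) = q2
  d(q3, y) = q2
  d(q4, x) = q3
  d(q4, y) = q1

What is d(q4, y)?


Looking up transition d(q4, y)

q1


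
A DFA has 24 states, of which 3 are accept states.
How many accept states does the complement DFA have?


Complement swaps accept and non-accept states.
24 - 3 = 21

21


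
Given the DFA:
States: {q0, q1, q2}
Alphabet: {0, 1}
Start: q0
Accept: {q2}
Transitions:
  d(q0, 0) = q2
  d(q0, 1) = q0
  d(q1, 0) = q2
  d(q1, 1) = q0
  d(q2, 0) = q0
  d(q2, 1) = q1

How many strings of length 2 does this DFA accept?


Enumerating all length-2 strings:
  "00" -> q0 [reject]
  "01" -> q1 [reject]
  "10" -> q2 [accept]
  "11" -> q0 [reject]

1 out of 4


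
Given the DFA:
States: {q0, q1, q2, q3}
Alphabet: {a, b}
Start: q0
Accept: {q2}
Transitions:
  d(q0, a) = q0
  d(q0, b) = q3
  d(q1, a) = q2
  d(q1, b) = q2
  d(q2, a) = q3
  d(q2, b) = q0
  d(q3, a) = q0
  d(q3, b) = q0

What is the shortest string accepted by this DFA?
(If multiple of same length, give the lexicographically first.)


BFS by string length (lex-first path to each state shown):
  len 0: q0<-""
  len 1: q0<-"a", q3<-"b"
  len 2: q0<-"aa", q3<-"ab"
  len 3: q0<-"aaa", q3<-"aab"
  len 4: q0<-"aaaa", q3<-"aaab"
  len 5: q0<-"aaaaa", q3<-"aaaab"
  len 6: q0<-"aaaaaa", q3<-"aaaaab"
  len 7: q0<-"aaaaaaa", q3<-"aaaaaab"
  len 8: q0<-"aaaaaaaa", q3<-"aaaaaaab"

No string accepted (empty language)


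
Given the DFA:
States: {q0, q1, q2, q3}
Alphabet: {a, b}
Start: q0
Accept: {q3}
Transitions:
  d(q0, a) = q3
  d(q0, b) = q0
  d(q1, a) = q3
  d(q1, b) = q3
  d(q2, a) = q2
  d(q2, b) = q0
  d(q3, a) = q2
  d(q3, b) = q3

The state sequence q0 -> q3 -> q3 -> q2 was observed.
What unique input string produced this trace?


Trace back each transition to find the symbol:
  q0 --[a]--> q3
  q3 --[b]--> q3
  q3 --[a]--> q2

"aba"


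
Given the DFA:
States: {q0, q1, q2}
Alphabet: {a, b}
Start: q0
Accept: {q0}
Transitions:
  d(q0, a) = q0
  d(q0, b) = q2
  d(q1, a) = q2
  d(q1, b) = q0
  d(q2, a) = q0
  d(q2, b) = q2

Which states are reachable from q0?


BFS from q0:
  layer 0: {q0}
  layer 1: {q2}

{q0, q2}


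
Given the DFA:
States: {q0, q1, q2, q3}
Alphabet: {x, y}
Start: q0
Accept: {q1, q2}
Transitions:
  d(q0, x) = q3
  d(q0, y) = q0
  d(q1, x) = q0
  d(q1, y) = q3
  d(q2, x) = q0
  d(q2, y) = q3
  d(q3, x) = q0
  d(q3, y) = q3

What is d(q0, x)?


Looking up transition d(q0, x)

q3


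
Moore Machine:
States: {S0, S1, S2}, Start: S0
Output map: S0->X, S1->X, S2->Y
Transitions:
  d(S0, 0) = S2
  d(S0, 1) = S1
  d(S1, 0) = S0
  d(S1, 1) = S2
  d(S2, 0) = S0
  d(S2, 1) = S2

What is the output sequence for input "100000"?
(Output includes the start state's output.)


Start: S0 (output X)
  --1--> S1 (output X)
  --0--> S0 (output X)
  --0--> S2 (output Y)
  --0--> S0 (output X)
  --0--> S2 (output Y)
  --0--> S0 (output X)

"XXXYXYX"


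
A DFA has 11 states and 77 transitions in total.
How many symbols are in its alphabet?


Each state has exactly one transition per symbol.
|alphabet| = transitions / states = 77 / 11 = 7

7


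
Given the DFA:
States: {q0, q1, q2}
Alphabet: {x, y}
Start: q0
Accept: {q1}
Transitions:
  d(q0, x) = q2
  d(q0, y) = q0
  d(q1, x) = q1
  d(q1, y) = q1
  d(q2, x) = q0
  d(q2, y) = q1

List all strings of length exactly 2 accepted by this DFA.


All strings of length 2: 4 total
Accepted: 1

"xy"


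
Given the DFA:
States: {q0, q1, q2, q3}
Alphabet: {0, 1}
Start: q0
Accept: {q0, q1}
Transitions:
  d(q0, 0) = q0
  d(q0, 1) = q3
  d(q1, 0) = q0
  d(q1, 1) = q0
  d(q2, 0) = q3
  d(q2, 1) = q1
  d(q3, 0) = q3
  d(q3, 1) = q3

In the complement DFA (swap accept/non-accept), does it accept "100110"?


Trace: q0 -> q3 -> q3 -> q3 -> q3 -> q3 -> q3
Final: q3
Original accept: {q0, q1}
Complement: q3 is not in original accept

Yes, complement accepts (original rejects)


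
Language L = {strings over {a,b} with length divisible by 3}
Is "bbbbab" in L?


length = 6; 6 mod 3 = 0

Yes, "bbbbab" is in L


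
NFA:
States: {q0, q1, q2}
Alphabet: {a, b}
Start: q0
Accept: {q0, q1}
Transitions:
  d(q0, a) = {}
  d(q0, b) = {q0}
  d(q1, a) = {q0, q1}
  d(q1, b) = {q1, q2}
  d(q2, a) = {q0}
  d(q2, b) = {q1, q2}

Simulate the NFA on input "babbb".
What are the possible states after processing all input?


Start: {q0}
  --b--> {q0}
  --a--> {}
  --b--> {}
  --b--> {}
  --b--> {}

{} (empty set, no valid transitions)


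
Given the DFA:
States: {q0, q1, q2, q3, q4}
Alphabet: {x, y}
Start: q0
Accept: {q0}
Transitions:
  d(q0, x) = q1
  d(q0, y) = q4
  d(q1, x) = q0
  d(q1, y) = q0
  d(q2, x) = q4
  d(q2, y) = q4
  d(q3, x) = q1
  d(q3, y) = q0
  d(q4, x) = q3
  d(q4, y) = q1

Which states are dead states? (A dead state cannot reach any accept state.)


Forward reachability from each state:
  q0 -> reaches accept state q0 (live)
  q1 -> reaches accept state q0 (live)
  q2 -> reaches accept state q0 (live)
  q3 -> reaches accept state q0 (live)
  q4 -> reaches accept state q0 (live)

None (all states can reach an accept state)


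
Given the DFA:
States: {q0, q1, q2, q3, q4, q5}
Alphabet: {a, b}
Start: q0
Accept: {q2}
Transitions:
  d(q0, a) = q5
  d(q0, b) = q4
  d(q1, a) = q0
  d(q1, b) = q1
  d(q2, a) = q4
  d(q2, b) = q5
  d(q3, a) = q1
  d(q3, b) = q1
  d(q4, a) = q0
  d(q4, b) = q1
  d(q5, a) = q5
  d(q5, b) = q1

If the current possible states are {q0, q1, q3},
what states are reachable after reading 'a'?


Apply transition on 'a' from each current state:
  d(q0, a) = q5
  d(q1, a) = q0
  d(q3, a) = q1

{q0, q1, q5}


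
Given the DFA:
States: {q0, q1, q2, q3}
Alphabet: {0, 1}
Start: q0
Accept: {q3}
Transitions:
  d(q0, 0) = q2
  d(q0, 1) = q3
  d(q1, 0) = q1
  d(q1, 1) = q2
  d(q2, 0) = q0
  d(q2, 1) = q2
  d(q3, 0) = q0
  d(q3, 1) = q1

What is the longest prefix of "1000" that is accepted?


Run the DFA, marking each prefix where the state is accepting:
  "" -> q0 [reject]
  "1" -> q3 [accept]
  "10" -> q0 [reject]
  "100" -> q2 [reject]
  "1000" -> q0 [reject]

"1"


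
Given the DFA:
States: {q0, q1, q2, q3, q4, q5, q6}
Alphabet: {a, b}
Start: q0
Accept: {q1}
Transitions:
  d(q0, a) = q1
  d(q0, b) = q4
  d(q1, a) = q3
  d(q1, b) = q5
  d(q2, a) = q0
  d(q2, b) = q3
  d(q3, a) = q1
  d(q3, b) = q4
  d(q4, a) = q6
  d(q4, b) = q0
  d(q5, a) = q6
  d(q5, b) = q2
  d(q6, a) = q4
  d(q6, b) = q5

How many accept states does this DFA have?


Accept states listed: {q1}
Counting: q1(1)

1


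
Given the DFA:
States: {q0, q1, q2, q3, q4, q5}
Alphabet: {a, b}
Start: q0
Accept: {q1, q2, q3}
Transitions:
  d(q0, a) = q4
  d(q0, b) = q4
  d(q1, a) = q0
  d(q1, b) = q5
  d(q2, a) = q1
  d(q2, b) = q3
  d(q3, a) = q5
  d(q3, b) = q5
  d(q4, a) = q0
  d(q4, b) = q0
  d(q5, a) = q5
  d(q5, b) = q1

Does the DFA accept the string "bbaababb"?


Trace: q0 -> q4 -> q0 -> q4 -> q0 -> q4 -> q0 -> q4 -> q0
Final state: q0
Accept states: {q1, q2, q3}

No, rejected (final state q0 is not an accept state)


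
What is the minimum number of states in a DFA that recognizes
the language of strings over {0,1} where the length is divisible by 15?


States track (length) mod 15.
Need 15 states: one per remainder 0..14; accept = remainder 0.

15


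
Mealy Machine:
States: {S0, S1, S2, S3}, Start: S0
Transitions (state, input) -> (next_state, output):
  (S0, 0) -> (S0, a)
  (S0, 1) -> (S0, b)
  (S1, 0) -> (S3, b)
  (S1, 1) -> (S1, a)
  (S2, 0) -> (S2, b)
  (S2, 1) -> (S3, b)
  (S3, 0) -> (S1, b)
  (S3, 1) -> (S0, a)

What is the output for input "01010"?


Step-by-step:
  (S0, 0) -> (S0, a)
  (S0, 1) -> (S0, b)
  (S0, 0) -> (S0, a)
  (S0, 1) -> (S0, b)
  (S0, 0) -> (S0, a)

"ababa"


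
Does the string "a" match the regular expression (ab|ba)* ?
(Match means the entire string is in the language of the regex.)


|string| = 1; first = 'a'; last = 'a'

No, "a" does not match (ab|ba)*


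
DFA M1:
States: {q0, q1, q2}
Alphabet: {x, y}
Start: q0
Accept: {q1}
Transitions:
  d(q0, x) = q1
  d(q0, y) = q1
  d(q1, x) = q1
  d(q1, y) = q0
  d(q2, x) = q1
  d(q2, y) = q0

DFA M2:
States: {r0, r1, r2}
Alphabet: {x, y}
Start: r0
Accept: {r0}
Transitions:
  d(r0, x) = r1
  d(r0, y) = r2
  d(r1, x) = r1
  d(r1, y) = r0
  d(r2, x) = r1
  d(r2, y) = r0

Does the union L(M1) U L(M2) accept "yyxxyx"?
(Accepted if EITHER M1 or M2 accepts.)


M1: final=q1 accepted=True
M2: final=r1 accepted=False

Yes, union accepts


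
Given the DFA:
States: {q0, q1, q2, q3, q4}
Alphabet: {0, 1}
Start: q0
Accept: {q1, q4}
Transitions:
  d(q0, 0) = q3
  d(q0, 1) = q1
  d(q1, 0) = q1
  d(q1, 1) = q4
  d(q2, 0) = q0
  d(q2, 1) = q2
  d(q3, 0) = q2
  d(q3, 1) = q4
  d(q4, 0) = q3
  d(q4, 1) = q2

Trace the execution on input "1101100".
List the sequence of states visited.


Input: 1101100
d(q0, 1) = q1
d(q1, 1) = q4
d(q4, 0) = q3
d(q3, 1) = q4
d(q4, 1) = q2
d(q2, 0) = q0
d(q0, 0) = q3


q0 -> q1 -> q4 -> q3 -> q4 -> q2 -> q0 -> q3


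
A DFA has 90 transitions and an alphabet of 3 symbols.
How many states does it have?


Each state has exactly one transition per symbol.
states = transitions / |alphabet| = 90 / 3 = 30

30


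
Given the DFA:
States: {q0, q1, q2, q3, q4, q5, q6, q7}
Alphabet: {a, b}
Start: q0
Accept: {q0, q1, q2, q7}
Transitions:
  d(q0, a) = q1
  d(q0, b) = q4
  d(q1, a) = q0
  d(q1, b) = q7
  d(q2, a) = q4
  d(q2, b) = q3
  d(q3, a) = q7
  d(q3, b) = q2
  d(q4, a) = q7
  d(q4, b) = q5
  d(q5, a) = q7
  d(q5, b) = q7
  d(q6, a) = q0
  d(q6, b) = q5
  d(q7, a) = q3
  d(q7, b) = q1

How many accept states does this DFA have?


Accept states listed: {q0, q1, q2, q7}
Counting: q0(1) q1(2) q2(3) q7(4)

4


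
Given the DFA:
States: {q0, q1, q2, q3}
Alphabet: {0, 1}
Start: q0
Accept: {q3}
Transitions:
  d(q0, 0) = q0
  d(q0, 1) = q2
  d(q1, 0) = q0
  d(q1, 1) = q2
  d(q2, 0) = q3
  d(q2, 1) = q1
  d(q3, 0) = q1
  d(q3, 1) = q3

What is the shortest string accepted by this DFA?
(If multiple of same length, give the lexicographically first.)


BFS by string length (lex-first path to each state shown):
  len 0: q0<-""
  len 1: q0<-"0", q2<-"1"
  len 2: q0<-"00", q1<-"11", q2<-"01", q3<-"10"
Found accept state at length 2.

"10"


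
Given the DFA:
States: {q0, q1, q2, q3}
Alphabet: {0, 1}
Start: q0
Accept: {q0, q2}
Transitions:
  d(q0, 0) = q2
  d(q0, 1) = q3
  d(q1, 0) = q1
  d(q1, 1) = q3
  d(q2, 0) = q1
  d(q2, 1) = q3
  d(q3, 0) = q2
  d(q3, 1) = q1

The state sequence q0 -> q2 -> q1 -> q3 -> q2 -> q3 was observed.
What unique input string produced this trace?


Trace back each transition to find the symbol:
  q0 --[0]--> q2
  q2 --[0]--> q1
  q1 --[1]--> q3
  q3 --[0]--> q2
  q2 --[1]--> q3

"00101"


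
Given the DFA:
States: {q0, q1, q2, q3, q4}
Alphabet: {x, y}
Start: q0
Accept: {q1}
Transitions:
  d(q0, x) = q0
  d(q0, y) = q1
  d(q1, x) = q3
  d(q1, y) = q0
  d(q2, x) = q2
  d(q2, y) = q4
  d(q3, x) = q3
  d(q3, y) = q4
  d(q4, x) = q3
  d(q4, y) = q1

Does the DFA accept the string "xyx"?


Trace: q0 -> q0 -> q1 -> q3
Final state: q3
Accept states: {q1}

No, rejected (final state q3 is not an accept state)


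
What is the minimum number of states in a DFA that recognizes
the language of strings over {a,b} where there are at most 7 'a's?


States: count = 0, 1, ..., 7 (all accepting; 8 states), plus a dead state for count > 7.
Total: 8 + 1 = 9.

9


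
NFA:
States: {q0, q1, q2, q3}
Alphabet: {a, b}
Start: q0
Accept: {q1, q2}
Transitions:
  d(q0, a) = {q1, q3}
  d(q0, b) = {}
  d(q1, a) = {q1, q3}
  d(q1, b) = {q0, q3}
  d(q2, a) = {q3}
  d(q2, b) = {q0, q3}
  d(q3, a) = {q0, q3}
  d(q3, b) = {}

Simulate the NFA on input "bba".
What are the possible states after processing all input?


Start: {q0}
  --b--> {}
  --b--> {}
  --a--> {}

{} (empty set, no valid transitions)


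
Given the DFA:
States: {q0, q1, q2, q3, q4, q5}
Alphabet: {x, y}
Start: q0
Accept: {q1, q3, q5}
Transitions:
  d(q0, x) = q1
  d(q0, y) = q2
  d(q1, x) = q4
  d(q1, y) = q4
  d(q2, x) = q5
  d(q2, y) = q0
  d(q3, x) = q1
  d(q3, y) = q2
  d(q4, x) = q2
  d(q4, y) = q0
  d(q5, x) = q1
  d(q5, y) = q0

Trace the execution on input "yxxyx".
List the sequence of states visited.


Input: yxxyx
d(q0, y) = q2
d(q2, x) = q5
d(q5, x) = q1
d(q1, y) = q4
d(q4, x) = q2


q0 -> q2 -> q5 -> q1 -> q4 -> q2


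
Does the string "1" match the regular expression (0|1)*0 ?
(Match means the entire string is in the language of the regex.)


|string| = 1; first = '1'; last = '1'

No, "1" does not match (0|1)*0


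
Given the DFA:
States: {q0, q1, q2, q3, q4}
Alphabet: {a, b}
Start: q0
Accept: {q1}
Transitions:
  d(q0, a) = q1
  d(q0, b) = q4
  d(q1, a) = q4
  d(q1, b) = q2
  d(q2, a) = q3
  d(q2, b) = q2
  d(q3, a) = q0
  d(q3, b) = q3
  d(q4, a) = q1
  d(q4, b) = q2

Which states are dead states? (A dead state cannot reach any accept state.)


Forward reachability from each state:
  q0 -> reaches accept state q1 (live)
  q1 -> reaches accept state q1 (live)
  q2 -> reaches accept state q1 (live)
  q3 -> reaches accept state q1 (live)
  q4 -> reaches accept state q1 (live)

None (all states can reach an accept state)


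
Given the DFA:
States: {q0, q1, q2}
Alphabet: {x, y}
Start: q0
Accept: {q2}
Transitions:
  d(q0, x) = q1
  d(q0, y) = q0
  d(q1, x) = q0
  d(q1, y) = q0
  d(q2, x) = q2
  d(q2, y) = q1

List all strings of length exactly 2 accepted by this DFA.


All strings of length 2: 4 total
Accepted: 0

None


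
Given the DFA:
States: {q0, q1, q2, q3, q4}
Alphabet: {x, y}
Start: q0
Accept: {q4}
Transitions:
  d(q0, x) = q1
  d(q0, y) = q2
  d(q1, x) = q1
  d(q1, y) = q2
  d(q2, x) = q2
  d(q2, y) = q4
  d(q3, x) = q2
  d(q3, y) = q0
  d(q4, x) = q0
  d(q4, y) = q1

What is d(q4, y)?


Looking up transition d(q4, y)

q1


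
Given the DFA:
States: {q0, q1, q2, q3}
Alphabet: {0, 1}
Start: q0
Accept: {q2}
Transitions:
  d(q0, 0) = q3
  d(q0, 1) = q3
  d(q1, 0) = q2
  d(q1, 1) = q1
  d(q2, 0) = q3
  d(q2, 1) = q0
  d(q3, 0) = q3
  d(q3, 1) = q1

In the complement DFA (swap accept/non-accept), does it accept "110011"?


Trace: q0 -> q3 -> q1 -> q2 -> q3 -> q1 -> q1
Final: q1
Original accept: {q2}
Complement: q1 is not in original accept

Yes, complement accepts (original rejects)


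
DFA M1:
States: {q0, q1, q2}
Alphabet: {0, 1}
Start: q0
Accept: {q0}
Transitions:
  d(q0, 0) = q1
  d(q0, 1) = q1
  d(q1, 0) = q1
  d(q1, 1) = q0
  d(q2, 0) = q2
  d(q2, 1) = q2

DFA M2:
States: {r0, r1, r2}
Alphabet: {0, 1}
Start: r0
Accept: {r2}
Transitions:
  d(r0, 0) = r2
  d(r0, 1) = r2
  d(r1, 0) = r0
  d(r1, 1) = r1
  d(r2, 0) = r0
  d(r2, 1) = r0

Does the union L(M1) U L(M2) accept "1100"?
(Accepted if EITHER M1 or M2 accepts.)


M1: final=q1 accepted=False
M2: final=r0 accepted=False

No, union rejects (neither accepts)


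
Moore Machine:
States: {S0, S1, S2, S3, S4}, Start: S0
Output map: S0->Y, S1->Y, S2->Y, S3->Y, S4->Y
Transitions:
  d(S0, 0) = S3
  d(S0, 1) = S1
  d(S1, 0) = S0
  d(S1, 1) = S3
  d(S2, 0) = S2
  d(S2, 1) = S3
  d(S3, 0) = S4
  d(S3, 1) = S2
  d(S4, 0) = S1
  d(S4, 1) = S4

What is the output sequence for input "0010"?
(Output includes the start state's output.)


Start: S0 (output Y)
  --0--> S3 (output Y)
  --0--> S4 (output Y)
  --1--> S4 (output Y)
  --0--> S1 (output Y)

"YYYYY"


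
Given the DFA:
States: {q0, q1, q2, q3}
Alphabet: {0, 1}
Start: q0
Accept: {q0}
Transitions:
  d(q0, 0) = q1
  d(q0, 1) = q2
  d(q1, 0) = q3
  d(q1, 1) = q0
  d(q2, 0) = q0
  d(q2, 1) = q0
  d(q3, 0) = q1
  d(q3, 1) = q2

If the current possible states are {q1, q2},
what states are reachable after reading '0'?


Apply transition on '0' from each current state:
  d(q1, 0) = q3
  d(q2, 0) = q0

{q0, q3}


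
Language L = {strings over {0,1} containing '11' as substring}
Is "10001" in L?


'11' does not occur

No, "10001" is not in L


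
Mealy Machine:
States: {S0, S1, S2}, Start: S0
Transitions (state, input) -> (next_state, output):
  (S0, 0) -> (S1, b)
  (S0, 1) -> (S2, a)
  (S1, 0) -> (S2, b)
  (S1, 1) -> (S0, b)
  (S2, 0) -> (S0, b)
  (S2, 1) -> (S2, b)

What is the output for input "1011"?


Step-by-step:
  (S0, 1) -> (S2, a)
  (S2, 0) -> (S0, b)
  (S0, 1) -> (S2, a)
  (S2, 1) -> (S2, b)

"abab"


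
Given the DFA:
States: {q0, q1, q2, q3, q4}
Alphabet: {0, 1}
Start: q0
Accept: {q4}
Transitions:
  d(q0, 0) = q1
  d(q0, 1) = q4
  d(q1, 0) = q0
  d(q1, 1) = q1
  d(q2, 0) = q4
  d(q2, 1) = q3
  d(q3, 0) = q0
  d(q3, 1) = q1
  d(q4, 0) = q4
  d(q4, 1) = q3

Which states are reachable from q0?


BFS from q0:
  layer 0: {q0}
  layer 1: {q1, q4}
  layer 2: {q3}

{q0, q1, q3, q4}


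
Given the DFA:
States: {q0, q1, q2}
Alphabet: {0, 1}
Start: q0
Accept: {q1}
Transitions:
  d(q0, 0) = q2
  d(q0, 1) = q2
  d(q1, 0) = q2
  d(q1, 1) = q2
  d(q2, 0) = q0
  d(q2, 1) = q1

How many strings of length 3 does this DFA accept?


Enumerating all length-3 strings:
  "000" -> q2 [reject]
  "001" -> q2 [reject]
  "010" -> q2 [reject]
  "011" -> q2 [reject]
  "100" -> q2 [reject]
  "101" -> q2 [reject]
  "110" -> q2 [reject]
  "111" -> q2 [reject]

0 out of 8


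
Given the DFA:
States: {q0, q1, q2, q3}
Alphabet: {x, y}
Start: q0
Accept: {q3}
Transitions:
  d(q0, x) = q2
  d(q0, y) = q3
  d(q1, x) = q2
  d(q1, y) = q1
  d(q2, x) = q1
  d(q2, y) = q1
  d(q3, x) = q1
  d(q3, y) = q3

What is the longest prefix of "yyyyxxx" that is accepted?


Run the DFA, marking each prefix where the state is accepting:
  "" -> q0 [reject]
  "y" -> q3 [accept]
  "yy" -> q3 [accept]
  "yyy" -> q3 [accept]
  "yyyy" -> q3 [accept]
  "yyyyx" -> q1 [reject]
  "yyyyxx" -> q2 [reject]
  "yyyyxxx" -> q1 [reject]

"yyyy"


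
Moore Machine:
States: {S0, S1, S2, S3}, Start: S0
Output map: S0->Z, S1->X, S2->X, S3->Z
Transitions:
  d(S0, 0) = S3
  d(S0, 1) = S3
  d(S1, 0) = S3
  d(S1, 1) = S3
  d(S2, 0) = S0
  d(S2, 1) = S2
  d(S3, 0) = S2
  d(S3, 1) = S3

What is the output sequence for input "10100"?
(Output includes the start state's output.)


Start: S0 (output Z)
  --1--> S3 (output Z)
  --0--> S2 (output X)
  --1--> S2 (output X)
  --0--> S0 (output Z)
  --0--> S3 (output Z)

"ZZXXZZ"


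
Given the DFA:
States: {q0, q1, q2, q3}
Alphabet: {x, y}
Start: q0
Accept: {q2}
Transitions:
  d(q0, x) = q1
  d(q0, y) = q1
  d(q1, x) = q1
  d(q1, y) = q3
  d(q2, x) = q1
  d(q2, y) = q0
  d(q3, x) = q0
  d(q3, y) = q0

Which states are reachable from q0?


BFS from q0:
  layer 0: {q0}
  layer 1: {q1}
  layer 2: {q3}

{q0, q1, q3}


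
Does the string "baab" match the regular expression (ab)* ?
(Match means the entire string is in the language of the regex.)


|string| = 4; first = 'b'; last = 'b'

No, "baab" does not match (ab)*


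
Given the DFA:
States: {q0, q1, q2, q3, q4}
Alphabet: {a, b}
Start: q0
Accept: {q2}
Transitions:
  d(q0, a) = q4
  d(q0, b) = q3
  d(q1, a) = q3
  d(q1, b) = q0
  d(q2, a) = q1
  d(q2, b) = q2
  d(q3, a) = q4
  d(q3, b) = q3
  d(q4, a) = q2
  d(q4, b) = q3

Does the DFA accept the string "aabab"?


Trace: q0 -> q4 -> q2 -> q2 -> q1 -> q0
Final state: q0
Accept states: {q2}

No, rejected (final state q0 is not an accept state)


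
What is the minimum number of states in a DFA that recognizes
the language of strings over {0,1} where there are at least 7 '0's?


States: count = 0, 1, ..., 6, and a final '>= 7' state.
Total: 7 + 1 = 8. Accept = '>= 7' state.

8


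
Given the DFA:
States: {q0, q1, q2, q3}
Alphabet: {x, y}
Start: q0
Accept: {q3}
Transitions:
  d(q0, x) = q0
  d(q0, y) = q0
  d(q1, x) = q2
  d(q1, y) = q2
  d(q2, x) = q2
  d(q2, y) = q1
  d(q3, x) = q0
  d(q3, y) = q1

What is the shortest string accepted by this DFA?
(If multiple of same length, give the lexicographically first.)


BFS by string length (lex-first path to each state shown):
  len 0: q0<-""
  len 1: q0<-"x"
  len 2: q0<-"xx"
  len 3: q0<-"xxx"
  len 4: q0<-"xxxx"
  len 5: q0<-"xxxxx"
  len 6: q0<-"xxxxxx"
  len 7: q0<-"xxxxxxx"
  len 8: q0<-"xxxxxxxx"

No string accepted (empty language)


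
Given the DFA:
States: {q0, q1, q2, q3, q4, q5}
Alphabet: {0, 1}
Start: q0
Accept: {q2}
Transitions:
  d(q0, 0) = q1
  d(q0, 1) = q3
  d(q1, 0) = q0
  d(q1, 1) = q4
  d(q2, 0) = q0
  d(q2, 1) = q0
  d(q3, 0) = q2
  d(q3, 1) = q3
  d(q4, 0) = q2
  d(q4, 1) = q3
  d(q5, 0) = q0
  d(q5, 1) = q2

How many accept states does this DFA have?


Accept states listed: {q2}
Counting: q2(1)

1


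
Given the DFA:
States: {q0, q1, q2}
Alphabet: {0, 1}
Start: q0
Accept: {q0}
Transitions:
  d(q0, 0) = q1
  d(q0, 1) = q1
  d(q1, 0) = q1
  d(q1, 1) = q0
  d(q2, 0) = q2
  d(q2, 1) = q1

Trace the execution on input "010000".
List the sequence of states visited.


Input: 010000
d(q0, 0) = q1
d(q1, 1) = q0
d(q0, 0) = q1
d(q1, 0) = q1
d(q1, 0) = q1
d(q1, 0) = q1


q0 -> q1 -> q0 -> q1 -> q1 -> q1 -> q1
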